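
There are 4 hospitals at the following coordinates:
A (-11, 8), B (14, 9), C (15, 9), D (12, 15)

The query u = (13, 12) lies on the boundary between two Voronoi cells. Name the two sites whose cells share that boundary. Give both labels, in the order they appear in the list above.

B and D

Squared distances from u to each site:
|uA|² = (13−(-11))² + (12−8)² = 576 + 16 = 592
|uB|² = (13−14)² + (12−9)² = 1 + 9 = 10
|uC|² = (13−15)² + (12−9)² = 4 + 9 = 13
|uD|² = (13−12)² + (12−15)² = 1 + 9 = 10
u is equidistant from B and D (both at squared distance 10), and every other site is strictly farther — so u lies on the B–D Voronoi edge.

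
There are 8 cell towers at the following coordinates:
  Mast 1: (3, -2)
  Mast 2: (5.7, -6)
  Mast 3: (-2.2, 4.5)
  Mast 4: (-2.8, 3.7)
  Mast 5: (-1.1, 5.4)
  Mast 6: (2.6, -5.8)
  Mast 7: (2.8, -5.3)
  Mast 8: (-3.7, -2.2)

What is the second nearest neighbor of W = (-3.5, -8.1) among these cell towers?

Mast 6

Compare squared distances (the ordering matches that of the actual distances):
d²(W, Mast 1) = (-3.5−3)² + (-8.1−(-2))² = 42.25 + 37.21 = 79.46
d²(W, Mast 2) = (-3.5−5.7)² + (-8.1−(-6))² = 84.64 + 4.41 = 89.05
d²(W, Mast 3) = (-3.5−(-2.2))² + (-8.1−4.5)² = 1.69 + 158.76 = 160.45
d²(W, Mast 4) = (-3.5−(-2.8))² + (-8.1−3.7)² = 0.49 + 139.24 = 139.73
d²(W, Mast 5) = (-3.5−(-1.1))² + (-8.1−5.4)² = 5.76 + 182.25 = 188.01
d²(W, Mast 6) = (-3.5−2.6)² + (-8.1−(-5.8))² = 37.21 + 5.29 = 42.5
d²(W, Mast 7) = (-3.5−2.8)² + (-8.1−(-5.3))² = 39.69 + 7.84 = 47.53
d²(W, Mast 8) = (-3.5−(-3.7))² + (-8.1−(-2.2))² = 0.04 + 34.81 = 34.85
Sorted ascending: Mast 8, Mast 6, Mast 7, … — the second-nearest is Mast 6.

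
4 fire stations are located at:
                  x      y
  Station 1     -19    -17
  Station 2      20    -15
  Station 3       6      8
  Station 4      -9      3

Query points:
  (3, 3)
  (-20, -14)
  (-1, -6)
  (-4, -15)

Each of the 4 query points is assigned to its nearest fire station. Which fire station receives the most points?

Station 1

(3, 3) — d² to each: Station 1:884, Station 2:613, Station 3:34, Station 4:144 → nearest is Station 3
(-20, -14) — d² to each: Station 1:10, Station 2:1601, Station 3:1160, Station 4:410 → nearest is Station 1
(-1, -6) — d² to each: Station 1:445, Station 2:522, Station 3:245, Station 4:145 → nearest is Station 4
(-4, -15) — d² to each: Station 1:229, Station 2:576, Station 3:629, Station 4:349 → nearest is Station 1
Tally — Station 1:2, Station 3:1, Station 4:1. Station 1 captures the most (2).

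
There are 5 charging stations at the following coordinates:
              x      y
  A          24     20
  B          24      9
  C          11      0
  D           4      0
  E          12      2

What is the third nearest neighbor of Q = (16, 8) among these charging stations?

C

Squared Euclidean distances:
|QA|² = (16−24)² + (8−20)² = 64 + 144 = 208
|QB|² = (16−24)² + (8−9)² = 64 + 1 = 65
|QC|² = (16−11)² + (8−0)² = 25 + 64 = 89
|QD|² = (16−4)² + (8−0)² = 144 + 64 = 208
|QE|² = (16−12)² + (8−2)² = 16 + 36 = 52
Sorted ascending: E, B, C, A, … — the third-nearest is C.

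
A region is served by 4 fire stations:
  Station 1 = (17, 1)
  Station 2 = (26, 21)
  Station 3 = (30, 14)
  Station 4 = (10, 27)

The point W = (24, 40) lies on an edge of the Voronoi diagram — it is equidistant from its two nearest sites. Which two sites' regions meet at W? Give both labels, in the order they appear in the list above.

Squared distances from W to each site:
d²(W, Station 1) = 49 + 1521 = 1570
d²(W, Station 2) = 4 + 361 = 365
d²(W, Station 3) = 36 + 676 = 712
d²(W, Station 4) = 196 + 169 = 365
W is equidistant from Station 2 and Station 4 (both at squared distance 365), and every other site is strictly farther — so W lies on the Station 2–Station 4 Voronoi edge.

Station 2 and Station 4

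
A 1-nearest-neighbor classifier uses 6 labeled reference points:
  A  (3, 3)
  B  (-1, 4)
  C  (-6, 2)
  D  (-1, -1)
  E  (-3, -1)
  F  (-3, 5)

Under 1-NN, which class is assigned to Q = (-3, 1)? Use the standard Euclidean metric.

E

Since √ is increasing, it suffices to compare squared distances:
|QA|² = 36 + 4 = 40
|QB|² = 4 + 9 = 13
|QC|² = 9 + 1 = 10
|QD|² = 4 + 4 = 8
|QE|² = 0 + 4 = 4
|QF|² = 0 + 16 = 16
E is nearest.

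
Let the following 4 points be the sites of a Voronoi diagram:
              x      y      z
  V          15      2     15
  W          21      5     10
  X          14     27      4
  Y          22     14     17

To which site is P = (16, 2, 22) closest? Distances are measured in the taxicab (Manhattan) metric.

d(P,V) = 1 + 0 + 7 = 8
d(P,W) = 5 + 3 + 12 = 20
d(P,X) = 2 + 25 + 18 = 45
d(P,Y) = 6 + 12 + 5 = 23
Minimum is at V.

V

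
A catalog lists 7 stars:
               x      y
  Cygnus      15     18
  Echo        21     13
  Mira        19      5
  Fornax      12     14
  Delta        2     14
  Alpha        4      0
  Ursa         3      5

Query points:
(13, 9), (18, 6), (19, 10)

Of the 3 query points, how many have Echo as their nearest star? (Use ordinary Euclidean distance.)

(13, 9) — d² to each: Cygnus:85, Echo:80, Mira:52, Fornax:26, Delta:146, Alpha:162, Ursa:116 → nearest is Fornax
(18, 6) — d² to each: Cygnus:153, Echo:58, Mira:2, Fornax:100, Delta:320, Alpha:232, Ursa:226 → nearest is Mira
(19, 10) — d² to each: Cygnus:80, Echo:13, Mira:25, Fornax:65, Delta:305, Alpha:325, Ursa:281 → nearest is Echo
1 of the 3 points has Echo as nearest.

1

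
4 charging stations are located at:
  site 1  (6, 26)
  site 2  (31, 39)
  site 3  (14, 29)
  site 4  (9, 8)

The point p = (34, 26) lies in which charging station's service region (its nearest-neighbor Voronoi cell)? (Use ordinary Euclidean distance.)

site 2

Since √ is increasing, it suffices to compare squared distances:
d²(p, site 1) = (34−6)² + (26−26)² = 784 + 0 = 784
d²(p, site 2) = (34−31)² + (26−39)² = 9 + 169 = 178
d²(p, site 3) = (34−14)² + (26−29)² = 400 + 9 = 409
d²(p, site 4) = (34−9)² + (26−8)² = 625 + 324 = 949
Minimum is at site 2.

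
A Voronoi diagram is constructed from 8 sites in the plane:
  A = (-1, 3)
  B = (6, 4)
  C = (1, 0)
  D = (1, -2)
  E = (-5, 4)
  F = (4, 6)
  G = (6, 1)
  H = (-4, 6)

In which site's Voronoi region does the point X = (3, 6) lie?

F

Squared Euclidean distances:
|XA|² = (3−(-1))² + (6−3)² = 16 + 9 = 25
|XB|² = (3−6)² + (6−4)² = 9 + 4 = 13
|XC|² = (3−1)² + (6−0)² = 4 + 36 = 40
|XD|² = (3−1)² + (6−(-2))² = 4 + 64 = 68
|XE|² = (3−(-5))² + (6−4)² = 64 + 4 = 68
|XF|² = (3−4)² + (6−6)² = 1 + 0 = 1
|XG|² = (3−6)² + (6−1)² = 9 + 25 = 34
|XH|² = (3−(-4))² + (6−6)² = 49 + 0 = 49
Minimum is at F.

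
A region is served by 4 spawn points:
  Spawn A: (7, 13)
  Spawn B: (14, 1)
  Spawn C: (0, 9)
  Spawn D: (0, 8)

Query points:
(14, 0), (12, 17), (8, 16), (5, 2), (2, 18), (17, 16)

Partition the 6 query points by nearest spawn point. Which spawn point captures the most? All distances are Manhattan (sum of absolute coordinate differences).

(14, 0) — d to each: Spawn A:20, Spawn B:1, Spawn C:23, Spawn D:22 → nearest is Spawn B
(12, 17) — d to each: Spawn A:9, Spawn B:18, Spawn C:20, Spawn D:21 → nearest is Spawn A
(8, 16) — d to each: Spawn A:4, Spawn B:21, Spawn C:15, Spawn D:16 → nearest is Spawn A
(5, 2) — d to each: Spawn A:13, Spawn B:10, Spawn C:12, Spawn D:11 → nearest is Spawn B
(2, 18) — d to each: Spawn A:10, Spawn B:29, Spawn C:11, Spawn D:12 → nearest is Spawn A
(17, 16) — d to each: Spawn A:13, Spawn B:18, Spawn C:24, Spawn D:25 → nearest is Spawn A
Tally — Spawn A:4, Spawn B:2. Spawn A captures the most (4).

Spawn A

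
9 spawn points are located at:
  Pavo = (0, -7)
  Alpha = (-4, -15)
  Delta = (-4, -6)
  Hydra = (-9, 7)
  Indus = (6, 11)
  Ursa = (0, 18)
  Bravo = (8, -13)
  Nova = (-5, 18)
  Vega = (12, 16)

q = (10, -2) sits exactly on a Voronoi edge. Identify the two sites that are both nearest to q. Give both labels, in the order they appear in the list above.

Pavo and Bravo

Squared distances from q to each site:
d²(q, Pavo) = (10−0)² + (-2−(-7))² = 100 + 25 = 125
d²(q, Alpha) = (10−(-4))² + (-2−(-15))² = 196 + 169 = 365
d²(q, Delta) = (10−(-4))² + (-2−(-6))² = 196 + 16 = 212
d²(q, Hydra) = (10−(-9))² + (-2−7)² = 361 + 81 = 442
d²(q, Indus) = (10−6)² + (-2−11)² = 16 + 169 = 185
d²(q, Ursa) = (10−0)² + (-2−18)² = 100 + 400 = 500
d²(q, Bravo) = (10−8)² + (-2−(-13))² = 4 + 121 = 125
d²(q, Nova) = (10−(-5))² + (-2−18)² = 225 + 400 = 625
d²(q, Vega) = (10−12)² + (-2−16)² = 4 + 324 = 328
q is equidistant from Pavo and Bravo (both at squared distance 125), and every other site is strictly farther — so q lies on the Pavo–Bravo Voronoi edge.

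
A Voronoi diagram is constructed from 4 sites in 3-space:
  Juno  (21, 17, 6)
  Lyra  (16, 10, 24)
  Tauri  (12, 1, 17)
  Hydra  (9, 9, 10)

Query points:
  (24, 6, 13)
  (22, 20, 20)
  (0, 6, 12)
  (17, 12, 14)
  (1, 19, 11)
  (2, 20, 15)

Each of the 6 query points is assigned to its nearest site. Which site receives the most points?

(24, 6, 13) — d² to each: Juno:179, Lyra:201, Tauri:185, Hydra:243 → nearest is Juno
(22, 20, 20) — d² to each: Juno:206, Lyra:152, Tauri:470, Hydra:390 → nearest is Lyra
(0, 6, 12) — d² to each: Juno:598, Lyra:416, Tauri:194, Hydra:94 → nearest is Hydra
(17, 12, 14) — d² to each: Juno:105, Lyra:105, Tauri:155, Hydra:89 → nearest is Hydra
(1, 19, 11) — d² to each: Juno:429, Lyra:475, Tauri:481, Hydra:165 → nearest is Hydra
(2, 20, 15) — d² to each: Juno:451, Lyra:377, Tauri:465, Hydra:195 → nearest is Hydra
Tally — Juno:1, Lyra:1, Hydra:4. Hydra captures the most (4).

Hydra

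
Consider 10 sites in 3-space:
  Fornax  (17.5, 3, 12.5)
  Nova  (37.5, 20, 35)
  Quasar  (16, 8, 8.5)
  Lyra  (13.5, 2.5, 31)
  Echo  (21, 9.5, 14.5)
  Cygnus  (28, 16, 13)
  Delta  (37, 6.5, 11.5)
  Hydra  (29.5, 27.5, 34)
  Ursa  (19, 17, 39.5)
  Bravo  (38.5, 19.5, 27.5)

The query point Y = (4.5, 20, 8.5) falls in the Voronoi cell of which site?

Quasar

Compare squared distances (the ordering matches that of the actual distances):
d²(Y, Fornax) = 169 + 289 + 16 = 474
d²(Y, Nova) = 1089 + 0 + 702.25 = 1791.25
d²(Y, Quasar) = 132.25 + 144 + 0 = 276.25
d²(Y, Lyra) = 81 + 306.25 + 506.25 = 893.5
d²(Y, Echo) = 272.25 + 110.25 + 36 = 418.5
d²(Y, Cygnus) = 552.25 + 16 + 20.25 = 588.5
d²(Y, Delta) = 1056.25 + 182.25 + 9 = 1247.5
d²(Y, Hydra) = 625 + 56.25 + 650.25 = 1331.5
d²(Y, Ursa) = 210.25 + 9 + 961 = 1180.25
d²(Y, Bravo) = 1156 + 0.25 + 361 = 1517.25
The smallest is to Quasar, so Y lies in the Voronoi region of Quasar.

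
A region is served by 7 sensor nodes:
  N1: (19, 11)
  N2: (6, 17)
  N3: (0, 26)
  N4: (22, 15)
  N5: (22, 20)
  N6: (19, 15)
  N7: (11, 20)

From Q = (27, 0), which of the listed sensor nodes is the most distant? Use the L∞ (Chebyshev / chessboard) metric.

d(Q,N1) = max(8, 11) = 11
d(Q,N2) = max(21, 17) = 21
d(Q,N3) = max(27, 26) = 27
d(Q,N4) = max(5, 15) = 15
d(Q,N5) = max(5, 20) = 20
d(Q,N6) = max(8, 15) = 15
d(Q,N7) = max(16, 20) = 20
The largest is to N3.

N3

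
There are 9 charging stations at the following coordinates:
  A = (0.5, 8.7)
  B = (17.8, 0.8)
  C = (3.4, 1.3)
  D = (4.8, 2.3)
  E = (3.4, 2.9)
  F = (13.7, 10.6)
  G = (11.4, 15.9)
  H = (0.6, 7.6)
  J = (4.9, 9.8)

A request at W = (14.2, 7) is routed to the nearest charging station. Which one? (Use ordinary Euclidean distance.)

Compare squared distances (the ordering matches that of the actual distances):
|WA|² = 187.69 + 2.89 = 190.58
|WB|² = 12.96 + 38.44 = 51.4
|WC|² = 116.64 + 32.49 = 149.13
|WD|² = 88.36 + 22.09 = 110.45
|WE|² = 116.64 + 16.81 = 133.45
|WF|² = 0.25 + 12.96 = 13.21
|WG|² = 7.84 + 79.21 = 87.05
|WH|² = 184.96 + 0.36 = 185.32
|WJ|² = 86.49 + 7.84 = 94.33
Minimum is at F.

F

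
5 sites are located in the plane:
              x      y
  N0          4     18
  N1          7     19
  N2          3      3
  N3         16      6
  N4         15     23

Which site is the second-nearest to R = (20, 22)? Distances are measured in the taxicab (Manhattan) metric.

d(R,N0) = 16 + 4 = 20
d(R,N1) = 13 + 3 = 16
d(R,N2) = 17 + 19 = 36
d(R,N3) = 4 + 16 = 20
d(R,N4) = 5 + 1 = 6
Sorted ascending: N4, N1, N0, … — the second-nearest is N1.

N1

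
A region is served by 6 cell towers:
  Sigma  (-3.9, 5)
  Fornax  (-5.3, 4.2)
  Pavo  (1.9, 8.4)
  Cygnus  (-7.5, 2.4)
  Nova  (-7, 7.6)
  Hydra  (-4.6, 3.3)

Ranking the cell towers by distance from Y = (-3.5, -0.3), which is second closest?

Since √ is increasing, it suffices to compare squared distances:
d²(Y, Sigma) = (-3.5−(-3.9))² + (-0.3−5)² = 0.16 + 28.09 = 28.25
d²(Y, Fornax) = (-3.5−(-5.3))² + (-0.3−4.2)² = 3.24 + 20.25 = 23.49
d²(Y, Pavo) = (-3.5−1.9)² + (-0.3−8.4)² = 29.16 + 75.69 = 104.85
d²(Y, Cygnus) = (-3.5−(-7.5))² + (-0.3−2.4)² = 16 + 7.29 = 23.29
d²(Y, Nova) = (-3.5−(-7))² + (-0.3−7.6)² = 12.25 + 62.41 = 74.66
d²(Y, Hydra) = (-3.5−(-4.6))² + (-0.3−3.3)² = 1.21 + 12.96 = 14.17
Sorted ascending: Hydra, Cygnus, Fornax, … — the second-nearest is Cygnus.

Cygnus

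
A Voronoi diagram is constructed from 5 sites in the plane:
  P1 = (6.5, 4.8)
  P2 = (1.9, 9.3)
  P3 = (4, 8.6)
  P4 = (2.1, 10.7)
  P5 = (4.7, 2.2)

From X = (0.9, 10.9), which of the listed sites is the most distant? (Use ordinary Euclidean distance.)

Squared Euclidean distances:
|XP1|² = (0.9−6.5)² + (10.9−4.8)² = 31.36 + 37.21 = 68.57
|XP2|² = (0.9−1.9)² + (10.9−9.3)² = 1 + 2.56 = 3.56
|XP3|² = (0.9−4)² + (10.9−8.6)² = 9.61 + 5.29 = 14.9
|XP4|² = (0.9−2.1)² + (10.9−10.7)² = 1.44 + 0.04 = 1.48
|XP5|² = (0.9−4.7)² + (10.9−2.2)² = 14.44 + 75.69 = 90.13
The largest is to P5.

P5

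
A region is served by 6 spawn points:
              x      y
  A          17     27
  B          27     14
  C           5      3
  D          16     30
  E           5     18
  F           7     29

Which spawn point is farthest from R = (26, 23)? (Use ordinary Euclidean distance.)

C

Compare squared distances (the ordering matches that of the actual distances):
|RA|² = (26−17)² + (23−27)² = 81 + 16 = 97
|RB|² = (26−27)² + (23−14)² = 1 + 81 = 82
|RC|² = (26−5)² + (23−3)² = 441 + 400 = 841
|RD|² = (26−16)² + (23−30)² = 100 + 49 = 149
|RE|² = (26−5)² + (23−18)² = 441 + 25 = 466
|RF|² = (26−7)² + (23−29)² = 361 + 36 = 397
The largest is to C.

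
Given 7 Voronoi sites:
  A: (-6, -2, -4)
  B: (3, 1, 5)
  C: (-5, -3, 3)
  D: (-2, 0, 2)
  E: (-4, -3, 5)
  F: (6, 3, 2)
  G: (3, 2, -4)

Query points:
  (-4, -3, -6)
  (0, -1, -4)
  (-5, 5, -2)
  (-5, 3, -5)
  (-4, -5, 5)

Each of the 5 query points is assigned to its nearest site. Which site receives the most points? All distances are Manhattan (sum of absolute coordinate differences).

A

(-4, -3, -6) — d to each: A:5, B:22, C:10, D:13, E:11, F:24, G:14 → nearest is A
(0, -1, -4) — d to each: A:7, B:14, C:14, D:9, E:15, F:16, G:6 → nearest is G
(-5, 5, -2) — d to each: A:10, B:19, C:13, D:12, E:16, F:17, G:13 → nearest is A
(-5, 3, -5) — d to each: A:7, B:20, C:14, D:13, E:17, F:18, G:10 → nearest is A
(-4, -5, 5) — d to each: A:14, B:13, C:5, D:10, E:2, F:21, G:23 → nearest is E
Tally — A:3, E:1, G:1. A captures the most (3).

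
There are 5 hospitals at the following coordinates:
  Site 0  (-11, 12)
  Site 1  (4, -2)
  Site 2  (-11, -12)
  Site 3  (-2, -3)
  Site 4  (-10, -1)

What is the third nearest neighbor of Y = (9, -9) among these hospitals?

Site 2

Compare squared distances (the ordering matches that of the actual distances):
d²(Y, Site 0) = (9−(-11))² + (-9−12)² = 400 + 441 = 841
d²(Y, Site 1) = (9−4)² + (-9−(-2))² = 25 + 49 = 74
d²(Y, Site 2) = (9−(-11))² + (-9−(-12))² = 400 + 9 = 409
d²(Y, Site 3) = (9−(-2))² + (-9−(-3))² = 121 + 36 = 157
d²(Y, Site 4) = (9−(-10))² + (-9−(-1))² = 361 + 64 = 425
Sorted ascending: Site 1, Site 3, Site 2, Site 4, … — the third-nearest is Site 2.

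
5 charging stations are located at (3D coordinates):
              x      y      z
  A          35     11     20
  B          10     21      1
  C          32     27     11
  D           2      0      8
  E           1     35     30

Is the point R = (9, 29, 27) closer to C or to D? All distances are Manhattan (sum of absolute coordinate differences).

C

d(R,C) = |9−32| + |29−27| + |27−11| = 23 + 2 + 16 = 41
d(R,D) = |9−2| + |29−0| + |27−8| = 7 + 29 + 19 = 55
41 < 55, so C is closer.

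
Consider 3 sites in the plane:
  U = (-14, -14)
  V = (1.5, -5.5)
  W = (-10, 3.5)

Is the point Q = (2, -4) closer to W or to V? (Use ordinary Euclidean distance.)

Compare squared distances:
|QW|² = (2−(-10))² + (-4−3.5)² = 144 + 56.25 = 200.25
|QV|² = (2−1.5)² + (-4−(-5.5))² = 0.25 + 2.25 = 2.5
200.25 > 2.5, so V is closer.

V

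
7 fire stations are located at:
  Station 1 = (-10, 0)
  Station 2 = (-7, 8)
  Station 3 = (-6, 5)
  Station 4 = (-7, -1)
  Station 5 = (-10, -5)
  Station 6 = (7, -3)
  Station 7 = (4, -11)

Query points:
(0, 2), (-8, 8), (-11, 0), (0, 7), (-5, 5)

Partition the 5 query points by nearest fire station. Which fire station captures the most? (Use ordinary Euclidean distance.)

Station 3

(0, 2) — d² to each: Station 1:104, Station 2:85, Station 3:45, Station 4:58, Station 5:149, Station 6:74, Station 7:185 → nearest is Station 3
(-8, 8) — d² to each: Station 1:68, Station 2:1, Station 3:13, Station 4:82, Station 5:173, Station 6:346, Station 7:505 → nearest is Station 2
(-11, 0) — d² to each: Station 1:1, Station 2:80, Station 3:50, Station 4:17, Station 5:26, Station 6:333, Station 7:346 → nearest is Station 1
(0, 7) — d² to each: Station 1:149, Station 2:50, Station 3:40, Station 4:113, Station 5:244, Station 6:149, Station 7:340 → nearest is Station 3
(-5, 5) — d² to each: Station 1:50, Station 2:13, Station 3:1, Station 4:40, Station 5:125, Station 6:208, Station 7:337 → nearest is Station 3
Tally — Station 1:1, Station 2:1, Station 3:3. Station 3 captures the most (3).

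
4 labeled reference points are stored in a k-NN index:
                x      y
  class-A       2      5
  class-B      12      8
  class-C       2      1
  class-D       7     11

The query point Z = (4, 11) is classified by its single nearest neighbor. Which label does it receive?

Squared Euclidean distances:
d²(Z, class-A) = (4−2)² + (11−5)² = 4 + 36 = 40
d²(Z, class-B) = (4−12)² + (11−8)² = 64 + 9 = 73
d²(Z, class-C) = (4−2)² + (11−1)² = 4 + 100 = 104
d²(Z, class-D) = (4−7)² + (11−11)² = 9 + 0 = 9
class-D is nearest.

class-D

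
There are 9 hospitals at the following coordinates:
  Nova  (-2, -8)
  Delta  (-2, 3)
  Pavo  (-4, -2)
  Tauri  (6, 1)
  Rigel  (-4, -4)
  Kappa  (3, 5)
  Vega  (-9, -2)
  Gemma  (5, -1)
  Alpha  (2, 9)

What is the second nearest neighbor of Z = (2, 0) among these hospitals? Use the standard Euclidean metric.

Tauri

Squared Euclidean distances:
d²(Z, Nova) = (2−(-2))² + (0−(-8))² = 16 + 64 = 80
d²(Z, Delta) = (2−(-2))² + (0−3)² = 16 + 9 = 25
d²(Z, Pavo) = (2−(-4))² + (0−(-2))² = 36 + 4 = 40
d²(Z, Tauri) = (2−6)² + (0−1)² = 16 + 1 = 17
d²(Z, Rigel) = (2−(-4))² + (0−(-4))² = 36 + 16 = 52
d²(Z, Kappa) = (2−3)² + (0−5)² = 1 + 25 = 26
d²(Z, Vega) = (2−(-9))² + (0−(-2))² = 121 + 4 = 125
d²(Z, Gemma) = (2−5)² + (0−(-1))² = 9 + 1 = 10
d²(Z, Alpha) = (2−2)² + (0−9)² = 0 + 81 = 81
Sorted ascending: Gemma, Tauri, Delta, … — the second-nearest is Tauri.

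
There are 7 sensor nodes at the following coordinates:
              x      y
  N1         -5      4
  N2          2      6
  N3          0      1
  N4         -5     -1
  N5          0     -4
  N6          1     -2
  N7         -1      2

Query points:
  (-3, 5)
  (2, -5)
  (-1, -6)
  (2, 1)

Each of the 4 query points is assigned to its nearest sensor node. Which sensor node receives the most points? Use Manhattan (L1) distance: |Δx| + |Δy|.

N5

(-3, 5) — d to each: N1:3, N2:6, N3:7, N4:8, N5:12, N6:11, N7:5 → nearest is N1
(2, -5) — d to each: N1:16, N2:11, N3:8, N4:11, N5:3, N6:4, N7:10 → nearest is N5
(-1, -6) — d to each: N1:14, N2:15, N3:8, N4:9, N5:3, N6:6, N7:8 → nearest is N5
(2, 1) — d to each: N1:10, N2:5, N3:2, N4:9, N5:7, N6:4, N7:4 → nearest is N3
Tally — N1:1, N3:1, N5:2. N5 captures the most (2).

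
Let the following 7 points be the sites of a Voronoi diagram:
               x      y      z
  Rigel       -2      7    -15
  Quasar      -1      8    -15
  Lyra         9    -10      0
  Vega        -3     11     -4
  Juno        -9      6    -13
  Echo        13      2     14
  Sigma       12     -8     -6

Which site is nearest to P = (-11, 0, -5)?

Since √ is increasing, it suffices to compare squared distances:
d²(P, Rigel) = (-11−(-2))² + (0−7)² + (-5−(-15))² = 81 + 49 + 100 = 230
d²(P, Quasar) = (-11−(-1))² + (0−8)² + (-5−(-15))² = 100 + 64 + 100 = 264
d²(P, Lyra) = (-11−9)² + (0−(-10))² + (-5−0)² = 400 + 100 + 25 = 525
d²(P, Vega) = (-11−(-3))² + (0−11)² + (-5−(-4))² = 64 + 121 + 1 = 186
d²(P, Juno) = (-11−(-9))² + (0−6)² + (-5−(-13))² = 4 + 36 + 64 = 104
d²(P, Echo) = (-11−13)² + (0−2)² + (-5−14)² = 576 + 4 + 361 = 941
d²(P, Sigma) = (-11−12)² + (0−(-8))² + (-5−(-6))² = 529 + 64 + 1 = 594
Juno is nearest.

Juno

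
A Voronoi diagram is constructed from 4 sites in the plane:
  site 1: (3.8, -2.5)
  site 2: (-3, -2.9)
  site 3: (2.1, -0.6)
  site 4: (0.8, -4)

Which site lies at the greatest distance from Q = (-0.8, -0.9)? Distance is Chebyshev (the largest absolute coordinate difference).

d(Q, site 1) = max(4.6, 1.6) = 4.6
d(Q, site 2) = max(2.2, 2) = 2.2
d(Q, site 3) = max(2.9, 0.3) = 2.9
d(Q, site 4) = max(1.6, 3.1) = 3.1
The largest is to site 1.

site 1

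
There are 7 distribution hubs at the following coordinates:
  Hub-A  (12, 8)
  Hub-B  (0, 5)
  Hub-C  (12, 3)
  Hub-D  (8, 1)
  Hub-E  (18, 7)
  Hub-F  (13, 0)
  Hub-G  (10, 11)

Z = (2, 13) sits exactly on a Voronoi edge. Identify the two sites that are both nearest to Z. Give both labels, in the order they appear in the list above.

Hub-B and Hub-G

Squared distances from Z to each site:
d²(Z, Hub-A) = (2−12)² + (13−8)² = 100 + 25 = 125
d²(Z, Hub-B) = (2−0)² + (13−5)² = 4 + 64 = 68
d²(Z, Hub-C) = (2−12)² + (13−3)² = 100 + 100 = 200
d²(Z, Hub-D) = (2−8)² + (13−1)² = 36 + 144 = 180
d²(Z, Hub-E) = (2−18)² + (13−7)² = 256 + 36 = 292
d²(Z, Hub-F) = (2−13)² + (13−0)² = 121 + 169 = 290
d²(Z, Hub-G) = (2−10)² + (13−11)² = 64 + 4 = 68
Z is equidistant from Hub-B and Hub-G (both at squared distance 68), and every other site is strictly farther — so Z lies on the Hub-B–Hub-G Voronoi edge.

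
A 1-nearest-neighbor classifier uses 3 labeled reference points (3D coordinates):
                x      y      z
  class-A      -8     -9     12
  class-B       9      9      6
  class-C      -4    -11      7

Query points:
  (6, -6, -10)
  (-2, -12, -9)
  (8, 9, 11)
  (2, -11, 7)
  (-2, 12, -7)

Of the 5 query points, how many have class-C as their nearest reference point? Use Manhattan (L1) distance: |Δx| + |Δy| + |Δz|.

3

(6, -6, -10) — d to each: class-A:39, class-B:34, class-C:32 → nearest is class-C
(-2, -12, -9) — d to each: class-A:30, class-B:47, class-C:19 → nearest is class-C
(8, 9, 11) — d to each: class-A:35, class-B:6, class-C:36 → nearest is class-B
(2, -11, 7) — d to each: class-A:17, class-B:28, class-C:6 → nearest is class-C
(-2, 12, -7) — d to each: class-A:46, class-B:27, class-C:39 → nearest is class-B
3 of the 5 points have class-C as nearest.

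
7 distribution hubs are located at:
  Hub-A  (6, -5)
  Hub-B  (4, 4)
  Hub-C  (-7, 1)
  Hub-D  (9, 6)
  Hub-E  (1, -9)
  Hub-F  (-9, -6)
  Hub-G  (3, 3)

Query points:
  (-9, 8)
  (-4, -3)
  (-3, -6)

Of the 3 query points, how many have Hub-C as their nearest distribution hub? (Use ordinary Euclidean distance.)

2

(-9, 8) — d² to each: Hub-A:394, Hub-B:185, Hub-C:53, Hub-D:328, Hub-E:389, Hub-F:196, Hub-G:169 → nearest is Hub-C
(-4, -3) — d² to each: Hub-A:104, Hub-B:113, Hub-C:25, Hub-D:250, Hub-E:61, Hub-F:34, Hub-G:85 → nearest is Hub-C
(-3, -6) — d² to each: Hub-A:82, Hub-B:149, Hub-C:65, Hub-D:288, Hub-E:25, Hub-F:36, Hub-G:117 → nearest is Hub-E
2 of the 3 points have Hub-C as nearest.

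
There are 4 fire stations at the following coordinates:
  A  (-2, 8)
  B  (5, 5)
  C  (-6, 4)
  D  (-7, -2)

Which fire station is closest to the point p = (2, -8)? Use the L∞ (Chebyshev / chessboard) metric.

D

d(p,A) = max(4, 16) = 16
d(p,B) = max(3, 13) = 13
d(p,C) = max(8, 12) = 12
d(p,D) = max(9, 6) = 9
D is nearest.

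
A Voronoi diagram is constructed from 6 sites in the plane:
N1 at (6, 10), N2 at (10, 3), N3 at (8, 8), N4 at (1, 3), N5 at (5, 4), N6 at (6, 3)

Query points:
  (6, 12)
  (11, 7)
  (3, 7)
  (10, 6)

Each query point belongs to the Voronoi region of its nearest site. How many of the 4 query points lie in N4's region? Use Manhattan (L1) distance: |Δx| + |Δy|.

(6, 12) — d to each: N1:2, N2:13, N3:6, N4:14, N5:9, N6:9 → nearest is N1
(11, 7) — d to each: N1:8, N2:5, N3:4, N4:14, N5:9, N6:9 → nearest is N3
(3, 7) — d to each: N1:6, N2:11, N3:6, N4:6, N5:5, N6:7 → nearest is N5
(10, 6) — d to each: N1:8, N2:3, N3:4, N4:12, N5:7, N6:7 → nearest is N2
0 of the 4 points have N4 as nearest.

0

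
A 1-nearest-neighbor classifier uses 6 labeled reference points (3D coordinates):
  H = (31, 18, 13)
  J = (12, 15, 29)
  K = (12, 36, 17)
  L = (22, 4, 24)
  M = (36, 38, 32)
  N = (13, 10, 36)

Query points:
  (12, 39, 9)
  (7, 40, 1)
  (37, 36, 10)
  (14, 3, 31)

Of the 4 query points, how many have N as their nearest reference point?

(12, 39, 9) — d² to each: H:818, J:976, K:73, L:1550, M:1106, N:1571 → nearest is K
(7, 40, 1) — d² to each: H:1204, J:1434, K:297, L:2050, M:1806, N:2161 → nearest is K
(37, 36, 10) — d² to each: H:369, J:1427, K:674, L:1445, M:489, N:1928 → nearest is H
(14, 3, 31) — d² to each: H:838, J:152, K:1289, L:114, M:1710, N:75 → nearest is N
1 of the 4 points has N as nearest.

1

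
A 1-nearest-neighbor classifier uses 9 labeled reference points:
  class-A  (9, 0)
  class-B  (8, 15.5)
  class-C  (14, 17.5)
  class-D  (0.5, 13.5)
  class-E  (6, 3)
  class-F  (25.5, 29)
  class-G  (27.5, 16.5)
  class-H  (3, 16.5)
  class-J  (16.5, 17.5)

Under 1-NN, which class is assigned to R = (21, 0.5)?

Since √ is increasing, it suffices to compare squared distances:
d²(R, class-A) = (21−9)² + (0.5−0)² = 144 + 0.25 = 144.25
d²(R, class-B) = (21−8)² + (0.5−15.5)² = 169 + 225 = 394
d²(R, class-C) = (21−14)² + (0.5−17.5)² = 49 + 289 = 338
d²(R, class-D) = (21−0.5)² + (0.5−13.5)² = 420.25 + 169 = 589.25
d²(R, class-E) = (21−6)² + (0.5−3)² = 225 + 6.25 = 231.25
d²(R, class-F) = (21−25.5)² + (0.5−29)² = 20.25 + 812.25 = 832.5
d²(R, class-G) = (21−27.5)² + (0.5−16.5)² = 42.25 + 256 = 298.25
d²(R, class-H) = (21−3)² + (0.5−16.5)² = 324 + 256 = 580
d²(R, class-J) = (21−16.5)² + (0.5−17.5)² = 20.25 + 289 = 309.25
The smallest is to class-A, so R lies in the Voronoi region of class-A.

class-A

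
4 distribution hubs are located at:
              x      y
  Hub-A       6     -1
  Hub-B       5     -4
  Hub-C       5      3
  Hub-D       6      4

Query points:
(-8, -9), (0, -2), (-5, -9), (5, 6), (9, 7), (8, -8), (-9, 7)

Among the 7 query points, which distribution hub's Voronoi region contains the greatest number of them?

(-8, -9) — d² to each: Hub-A:260, Hub-B:194, Hub-C:313, Hub-D:365 → nearest is Hub-B
(0, -2) — d² to each: Hub-A:37, Hub-B:29, Hub-C:50, Hub-D:72 → nearest is Hub-B
(-5, -9) — d² to each: Hub-A:185, Hub-B:125, Hub-C:244, Hub-D:290 → nearest is Hub-B
(5, 6) — d² to each: Hub-A:50, Hub-B:100, Hub-C:9, Hub-D:5 → nearest is Hub-D
(9, 7) — d² to each: Hub-A:73, Hub-B:137, Hub-C:32, Hub-D:18 → nearest is Hub-D
(8, -8) — d² to each: Hub-A:53, Hub-B:25, Hub-C:130, Hub-D:148 → nearest is Hub-B
(-9, 7) — d² to each: Hub-A:289, Hub-B:317, Hub-C:212, Hub-D:234 → nearest is Hub-C
Tally — Hub-B:4, Hub-C:1, Hub-D:2. Hub-B captures the most (4).

Hub-B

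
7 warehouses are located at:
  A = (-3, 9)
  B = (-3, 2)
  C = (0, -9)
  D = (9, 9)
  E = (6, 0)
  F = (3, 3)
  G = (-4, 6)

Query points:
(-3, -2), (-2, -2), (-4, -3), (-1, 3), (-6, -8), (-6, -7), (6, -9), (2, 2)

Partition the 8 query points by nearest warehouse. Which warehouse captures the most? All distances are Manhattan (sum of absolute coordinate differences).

(-3, -2) — d to each: A:11, B:4, C:10, D:23, E:11, F:11, G:9 → nearest is B
(-2, -2) — d to each: A:12, B:5, C:9, D:22, E:10, F:10, G:10 → nearest is B
(-4, -3) — d to each: A:13, B:6, C:10, D:25, E:13, F:13, G:9 → nearest is B
(-1, 3) — d to each: A:8, B:3, C:13, D:16, E:10, F:4, G:6 → nearest is B
(-6, -8) — d to each: A:20, B:13, C:7, D:32, E:20, F:20, G:16 → nearest is C
(-6, -7) — d to each: A:19, B:12, C:8, D:31, E:19, F:19, G:15 → nearest is C
(6, -9) — d to each: A:27, B:20, C:6, D:21, E:9, F:15, G:25 → nearest is C
(2, 2) — d to each: A:12, B:5, C:13, D:14, E:6, F:2, G:10 → nearest is F
Tally — B:4, C:3, F:1. B captures the most (4).

B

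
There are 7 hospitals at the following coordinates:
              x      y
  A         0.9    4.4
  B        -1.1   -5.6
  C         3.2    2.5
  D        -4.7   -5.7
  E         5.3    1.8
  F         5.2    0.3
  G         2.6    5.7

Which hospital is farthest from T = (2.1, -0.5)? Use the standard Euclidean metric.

D

Since √ is increasing, it suffices to compare squared distances:
|TA|² = 1.44 + 24.01 = 25.45
|TB|² = 10.24 + 26.01 = 36.25
|TC|² = 1.21 + 9 = 10.21
|TD|² = 46.24 + 27.04 = 73.28
|TE|² = 10.24 + 5.29 = 15.53
|TF|² = 9.61 + 0.64 = 10.25
|TG|² = 0.25 + 38.44 = 38.69
The largest is to D.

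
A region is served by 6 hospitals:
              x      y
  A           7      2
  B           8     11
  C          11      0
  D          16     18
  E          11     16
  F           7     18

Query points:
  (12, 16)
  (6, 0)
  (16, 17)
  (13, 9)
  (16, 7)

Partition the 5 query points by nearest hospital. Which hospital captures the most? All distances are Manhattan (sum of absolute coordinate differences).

(12, 16) — d to each: A:19, B:9, C:17, D:6, E:1, F:7 → nearest is E
(6, 0) — d to each: A:3, B:13, C:5, D:28, E:21, F:19 → nearest is A
(16, 17) — d to each: A:24, B:14, C:22, D:1, E:6, F:10 → nearest is D
(13, 9) — d to each: A:13, B:7, C:11, D:12, E:9, F:15 → nearest is B
(16, 7) — d to each: A:14, B:12, C:12, D:11, E:14, F:20 → nearest is D
Tally — A:1, B:1, D:2, E:1. D captures the most (2).

D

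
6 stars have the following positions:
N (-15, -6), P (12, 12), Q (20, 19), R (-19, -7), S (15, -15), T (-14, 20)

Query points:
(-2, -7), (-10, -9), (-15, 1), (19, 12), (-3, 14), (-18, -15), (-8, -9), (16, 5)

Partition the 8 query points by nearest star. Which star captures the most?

N

(-2, -7) — d² to each: N:170, P:557, Q:1160, R:289, S:353, T:873 → nearest is N
(-10, -9) — d² to each: N:34, P:925, Q:1684, R:85, S:661, T:857 → nearest is N
(-15, 1) — d² to each: N:49, P:850, Q:1549, R:80, S:1156, T:362 → nearest is N
(19, 12) — d² to each: N:1480, P:49, Q:50, R:1805, S:745, T:1153 → nearest is P
(-3, 14) — d² to each: N:544, P:229, Q:554, R:697, S:1165, T:157 → nearest is T
(-18, -15) — d² to each: N:90, P:1629, Q:2600, R:65, S:1089, T:1241 → nearest is R
(-8, -9) — d² to each: N:58, P:841, Q:1568, R:125, S:565, T:877 → nearest is N
(16, 5) — d² to each: N:1082, P:65, Q:212, R:1369, S:401, T:1125 → nearest is P
Tally — N:4, P:2, R:1, T:1. N captures the most (4).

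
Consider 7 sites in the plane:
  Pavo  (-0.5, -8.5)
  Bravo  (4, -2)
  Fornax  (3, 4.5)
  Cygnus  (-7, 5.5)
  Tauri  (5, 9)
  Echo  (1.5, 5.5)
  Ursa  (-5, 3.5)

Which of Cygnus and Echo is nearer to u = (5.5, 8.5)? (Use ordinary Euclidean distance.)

Echo

Compare squared distances:
d²(u, Cygnus) = (5.5−(-7))² + (8.5−5.5)² = 156.25 + 9 = 165.25
d²(u, Echo) = (5.5−1.5)² + (8.5−5.5)² = 16 + 9 = 25
165.25 > 25, so Echo is closer.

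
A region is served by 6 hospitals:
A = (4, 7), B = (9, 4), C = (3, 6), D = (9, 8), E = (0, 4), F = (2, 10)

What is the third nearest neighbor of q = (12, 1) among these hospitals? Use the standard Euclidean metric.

Since √ is increasing, it suffices to compare squared distances:
|qA|² = (12−4)² + (1−7)² = 64 + 36 = 100
|qB|² = (12−9)² + (1−4)² = 9 + 9 = 18
|qC|² = (12−3)² + (1−6)² = 81 + 25 = 106
|qD|² = (12−9)² + (1−8)² = 9 + 49 = 58
|qE|² = (12−0)² + (1−4)² = 144 + 9 = 153
|qF|² = (12−2)² + (1−10)² = 100 + 81 = 181
Sorted ascending: B, D, A, C, … — the third-nearest is A.

A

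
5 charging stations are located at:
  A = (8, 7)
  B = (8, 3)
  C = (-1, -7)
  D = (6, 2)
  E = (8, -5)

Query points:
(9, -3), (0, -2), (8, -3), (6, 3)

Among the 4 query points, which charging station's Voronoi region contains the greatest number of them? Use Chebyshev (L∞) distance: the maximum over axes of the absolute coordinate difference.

E

(9, -3) — d to each: A:10, B:6, C:10, D:5, E:2 → nearest is E
(0, -2) — d to each: A:9, B:8, C:5, D:6, E:8 → nearest is C
(8, -3) — d to each: A:10, B:6, C:9, D:5, E:2 → nearest is E
(6, 3) — d to each: A:4, B:2, C:10, D:1, E:8 → nearest is D
Tally — C:1, D:1, E:2. E captures the most (2).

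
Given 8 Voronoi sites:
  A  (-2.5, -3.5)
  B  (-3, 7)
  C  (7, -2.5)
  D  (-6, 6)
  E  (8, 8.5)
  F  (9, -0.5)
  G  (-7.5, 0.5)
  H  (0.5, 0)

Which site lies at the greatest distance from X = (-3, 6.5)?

F

Since √ is increasing, it suffices to compare squared distances:
|XA|² = (-3−(-2.5))² + (6.5−(-3.5))² = 0.25 + 100 = 100.25
|XB|² = (-3−(-3))² + (6.5−7)² = 0 + 0.25 = 0.25
|XC|² = (-3−7)² + (6.5−(-2.5))² = 100 + 81 = 181
|XD|² = (-3−(-6))² + (6.5−6)² = 9 + 0.25 = 9.25
|XE|² = (-3−8)² + (6.5−8.5)² = 121 + 4 = 125
|XF|² = (-3−9)² + (6.5−(-0.5))² = 144 + 49 = 193
|XG|² = (-3−(-7.5))² + (6.5−0.5)² = 20.25 + 36 = 56.25
|XH|² = (-3−0.5)² + (6.5−0)² = 12.25 + 42.25 = 54.5
The largest is to F.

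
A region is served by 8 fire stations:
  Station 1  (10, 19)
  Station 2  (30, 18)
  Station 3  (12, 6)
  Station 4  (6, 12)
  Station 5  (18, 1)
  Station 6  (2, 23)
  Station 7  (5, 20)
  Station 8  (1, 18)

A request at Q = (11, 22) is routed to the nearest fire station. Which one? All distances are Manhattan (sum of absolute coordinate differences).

d(Q, Station 1) = 1 + 3 = 4
d(Q, Station 2) = 19 + 4 = 23
d(Q, Station 3) = 1 + 16 = 17
d(Q, Station 4) = 5 + 10 = 15
d(Q, Station 5) = 7 + 21 = 28
d(Q, Station 6) = 9 + 1 = 10
d(Q, Station 7) = 6 + 2 = 8
d(Q, Station 8) = 10 + 4 = 14
Station 1 is nearest.

Station 1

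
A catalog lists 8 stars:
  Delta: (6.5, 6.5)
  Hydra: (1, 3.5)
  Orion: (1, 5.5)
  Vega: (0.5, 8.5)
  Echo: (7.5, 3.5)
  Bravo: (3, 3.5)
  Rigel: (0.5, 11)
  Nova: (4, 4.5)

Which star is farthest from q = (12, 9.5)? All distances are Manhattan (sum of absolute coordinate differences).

d(q, Delta) = |12−6.5| + |9.5−6.5| = 5.5 + 3 = 8.5
d(q, Hydra) = |12−1| + |9.5−3.5| = 11 + 6 = 17
d(q, Orion) = |12−1| + |9.5−5.5| = 11 + 4 = 15
d(q, Vega) = |12−0.5| + |9.5−8.5| = 11.5 + 1 = 12.5
d(q, Echo) = |12−7.5| + |9.5−3.5| = 4.5 + 6 = 10.5
d(q, Bravo) = |12−3| + |9.5−3.5| = 9 + 6 = 15
d(q, Rigel) = |12−0.5| + |9.5−11| = 11.5 + 1.5 = 13
d(q, Nova) = |12−4| + |9.5−4.5| = 8 + 5 = 13
The largest is to Hydra.

Hydra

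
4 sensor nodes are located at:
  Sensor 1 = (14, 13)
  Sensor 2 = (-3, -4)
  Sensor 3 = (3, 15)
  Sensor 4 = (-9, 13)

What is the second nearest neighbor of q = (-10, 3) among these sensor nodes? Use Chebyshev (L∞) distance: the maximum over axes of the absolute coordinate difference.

d(q, Sensor 1) = max(24, 10) = 24
d(q, Sensor 2) = max(7, 7) = 7
d(q, Sensor 3) = max(13, 12) = 13
d(q, Sensor 4) = max(1, 10) = 10
Sorted ascending: Sensor 2, Sensor 4, Sensor 3, … — the second-nearest is Sensor 4.

Sensor 4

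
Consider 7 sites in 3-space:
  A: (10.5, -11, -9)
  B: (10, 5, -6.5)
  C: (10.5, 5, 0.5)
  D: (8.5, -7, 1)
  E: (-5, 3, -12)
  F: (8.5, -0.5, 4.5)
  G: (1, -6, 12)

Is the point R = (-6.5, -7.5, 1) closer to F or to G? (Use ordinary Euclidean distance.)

G

Compare squared distances:
|RF|² = (-6.5−8.5)² + (-7.5−(-0.5))² + (1−4.5)² = 225 + 49 + 12.25 = 286.25
|RG|² = (-6.5−1)² + (-7.5−(-6))² + (1−12)² = 56.25 + 2.25 + 121 = 179.5
286.25 > 179.5, so G is closer.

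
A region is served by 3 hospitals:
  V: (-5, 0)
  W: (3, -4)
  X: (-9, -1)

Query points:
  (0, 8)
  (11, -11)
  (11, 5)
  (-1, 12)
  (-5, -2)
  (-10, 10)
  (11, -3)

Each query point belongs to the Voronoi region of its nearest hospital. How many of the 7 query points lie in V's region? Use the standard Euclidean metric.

(0, 8) — d² to each: V:89, W:153, X:162 → nearest is V
(11, -11) — d² to each: V:377, W:113, X:500 → nearest is W
(11, 5) — d² to each: V:281, W:145, X:436 → nearest is W
(-1, 12) — d² to each: V:160, W:272, X:233 → nearest is V
(-5, -2) — d² to each: V:4, W:68, X:17 → nearest is V
(-10, 10) — d² to each: V:125, W:365, X:122 → nearest is X
(11, -3) — d² to each: V:265, W:65, X:404 → nearest is W
3 of the 7 points have V as nearest.

3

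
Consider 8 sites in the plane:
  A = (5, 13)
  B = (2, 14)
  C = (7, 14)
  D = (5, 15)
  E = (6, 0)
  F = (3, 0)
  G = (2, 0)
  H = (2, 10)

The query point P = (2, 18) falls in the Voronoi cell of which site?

B

Since √ is increasing, it suffices to compare squared distances:
|PA|² = (2−5)² + (18−13)² = 9 + 25 = 34
|PB|² = (2−2)² + (18−14)² = 0 + 16 = 16
|PC|² = (2−7)² + (18−14)² = 25 + 16 = 41
|PD|² = (2−5)² + (18−15)² = 9 + 9 = 18
|PE|² = (2−6)² + (18−0)² = 16 + 324 = 340
|PF|² = (2−3)² + (18−0)² = 1 + 324 = 325
|PG|² = (2−2)² + (18−0)² = 0 + 324 = 324
|PH|² = (2−2)² + (18−10)² = 0 + 64 = 64
Minimum is at B.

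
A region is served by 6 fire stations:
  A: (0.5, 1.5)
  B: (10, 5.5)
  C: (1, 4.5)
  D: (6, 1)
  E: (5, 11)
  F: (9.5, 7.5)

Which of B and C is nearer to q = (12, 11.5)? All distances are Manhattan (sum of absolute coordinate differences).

d(q,B) = |12−10| + |11.5−5.5| = 2 + 6 = 8
d(q,C) = |12−1| + |11.5−4.5| = 11 + 7 = 18
8 < 18, so B is closer.

B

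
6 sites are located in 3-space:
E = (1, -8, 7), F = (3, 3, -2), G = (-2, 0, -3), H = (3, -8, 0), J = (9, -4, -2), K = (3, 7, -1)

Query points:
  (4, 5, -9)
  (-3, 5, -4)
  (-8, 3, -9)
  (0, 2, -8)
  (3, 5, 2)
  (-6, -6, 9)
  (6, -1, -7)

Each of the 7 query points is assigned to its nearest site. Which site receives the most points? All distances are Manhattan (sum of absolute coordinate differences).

(4, 5, -9) — d to each: E:32, F:10, G:17, H:23, J:21, K:11 → nearest is F
(-3, 5, -4) — d to each: E:28, F:10, G:7, H:23, J:23, K:11 → nearest is G
(-8, 3, -9) — d to each: E:36, F:18, G:15, H:31, J:31, K:23 → nearest is G
(0, 2, -8) — d to each: E:26, F:10, G:9, H:21, J:21, K:15 → nearest is G
(3, 5, 2) — d to each: E:20, F:6, G:15, H:15, J:19, K:5 → nearest is K
(-6, -6, 9) — d to each: E:11, F:29, G:22, H:20, J:28, K:32 → nearest is E
(6, -1, -7) — d to each: E:26, F:12, G:13, H:17, J:11, K:17 → nearest is J
Tally — E:1, F:1, G:3, J:1, K:1. G captures the most (3).

G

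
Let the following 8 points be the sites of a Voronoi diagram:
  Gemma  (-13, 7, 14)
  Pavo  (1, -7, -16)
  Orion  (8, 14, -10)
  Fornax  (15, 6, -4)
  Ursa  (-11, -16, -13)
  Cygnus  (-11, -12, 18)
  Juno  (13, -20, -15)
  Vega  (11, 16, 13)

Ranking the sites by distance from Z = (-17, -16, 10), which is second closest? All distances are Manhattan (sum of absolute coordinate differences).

Ursa

d(Z, Gemma) = 4 + 23 + 4 = 31
d(Z, Pavo) = 18 + 9 + 26 = 53
d(Z, Orion) = 25 + 30 + 20 = 75
d(Z, Fornax) = 32 + 22 + 14 = 68
d(Z, Ursa) = 6 + 0 + 23 = 29
d(Z, Cygnus) = 6 + 4 + 8 = 18
d(Z, Juno) = 30 + 4 + 25 = 59
d(Z, Vega) = 28 + 32 + 3 = 63
Sorted ascending: Cygnus, Ursa, Gemma, … — the second-nearest is Ursa.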